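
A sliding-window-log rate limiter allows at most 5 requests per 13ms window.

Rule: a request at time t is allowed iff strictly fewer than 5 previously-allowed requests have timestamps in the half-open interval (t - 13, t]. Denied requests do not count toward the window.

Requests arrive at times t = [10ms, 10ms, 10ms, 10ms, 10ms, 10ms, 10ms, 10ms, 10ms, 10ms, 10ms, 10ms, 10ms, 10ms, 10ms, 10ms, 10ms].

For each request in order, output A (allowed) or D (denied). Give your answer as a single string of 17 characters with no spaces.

Tracking allowed requests in the window:
  req#1 t=10ms: ALLOW
  req#2 t=10ms: ALLOW
  req#3 t=10ms: ALLOW
  req#4 t=10ms: ALLOW
  req#5 t=10ms: ALLOW
  req#6 t=10ms: DENY
  req#7 t=10ms: DENY
  req#8 t=10ms: DENY
  req#9 t=10ms: DENY
  req#10 t=10ms: DENY
  req#11 t=10ms: DENY
  req#12 t=10ms: DENY
  req#13 t=10ms: DENY
  req#14 t=10ms: DENY
  req#15 t=10ms: DENY
  req#16 t=10ms: DENY
  req#17 t=10ms: DENY

Answer: AAAAADDDDDDDDDDDD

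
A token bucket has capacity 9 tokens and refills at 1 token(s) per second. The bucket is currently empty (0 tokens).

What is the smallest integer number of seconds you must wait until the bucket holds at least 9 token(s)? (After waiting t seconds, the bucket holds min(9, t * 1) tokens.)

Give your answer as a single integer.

Need t * 1 >= 9, so t >= 9/1.
Smallest integer t = ceil(9/1) = 9.

Answer: 9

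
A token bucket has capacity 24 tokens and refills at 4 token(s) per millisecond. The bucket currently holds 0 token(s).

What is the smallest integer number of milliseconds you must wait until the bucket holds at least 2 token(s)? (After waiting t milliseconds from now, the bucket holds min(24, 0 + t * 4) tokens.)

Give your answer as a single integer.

Need 0 + t * 4 >= 2, so t >= 2/4.
Smallest integer t = ceil(2/4) = 1.

Answer: 1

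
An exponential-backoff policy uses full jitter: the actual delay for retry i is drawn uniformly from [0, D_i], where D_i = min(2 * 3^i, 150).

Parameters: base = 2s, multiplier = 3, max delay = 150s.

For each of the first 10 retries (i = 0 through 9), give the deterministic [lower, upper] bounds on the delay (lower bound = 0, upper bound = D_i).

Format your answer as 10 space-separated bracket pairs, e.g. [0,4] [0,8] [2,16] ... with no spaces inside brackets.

Answer: [0,2] [0,6] [0,18] [0,54] [0,150] [0,150] [0,150] [0,150] [0,150] [0,150]

Derivation:
Computing bounds per retry:
  i=0: D_i=min(2*3^0,150)=2, bounds=[0,2]
  i=1: D_i=min(2*3^1,150)=6, bounds=[0,6]
  i=2: D_i=min(2*3^2,150)=18, bounds=[0,18]
  i=3: D_i=min(2*3^3,150)=54, bounds=[0,54]
  i=4: D_i=min(2*3^4,150)=150, bounds=[0,150]
  i=5: D_i=min(2*3^5,150)=150, bounds=[0,150]
  i=6: D_i=min(2*3^6,150)=150, bounds=[0,150]
  i=7: D_i=min(2*3^7,150)=150, bounds=[0,150]
  i=8: D_i=min(2*3^8,150)=150, bounds=[0,150]
  i=9: D_i=min(2*3^9,150)=150, bounds=[0,150]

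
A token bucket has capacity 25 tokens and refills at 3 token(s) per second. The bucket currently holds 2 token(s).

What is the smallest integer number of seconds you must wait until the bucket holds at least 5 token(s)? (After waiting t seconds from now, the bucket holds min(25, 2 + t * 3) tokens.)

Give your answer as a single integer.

Answer: 1

Derivation:
Need 2 + t * 3 >= 5, so t >= 3/3.
Smallest integer t = ceil(3/3) = 1.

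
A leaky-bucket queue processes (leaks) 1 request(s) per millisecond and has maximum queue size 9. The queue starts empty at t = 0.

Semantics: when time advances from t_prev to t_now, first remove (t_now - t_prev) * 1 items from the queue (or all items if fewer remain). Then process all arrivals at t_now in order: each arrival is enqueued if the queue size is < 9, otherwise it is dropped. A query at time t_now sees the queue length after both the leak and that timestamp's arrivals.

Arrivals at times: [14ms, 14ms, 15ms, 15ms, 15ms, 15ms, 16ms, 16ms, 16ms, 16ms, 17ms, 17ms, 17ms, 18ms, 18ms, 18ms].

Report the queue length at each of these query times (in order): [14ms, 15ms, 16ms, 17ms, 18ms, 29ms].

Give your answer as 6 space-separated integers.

Queue lengths at query times:
  query t=14ms: backlog = 2
  query t=15ms: backlog = 5
  query t=16ms: backlog = 8
  query t=17ms: backlog = 9
  query t=18ms: backlog = 9
  query t=29ms: backlog = 0

Answer: 2 5 8 9 9 0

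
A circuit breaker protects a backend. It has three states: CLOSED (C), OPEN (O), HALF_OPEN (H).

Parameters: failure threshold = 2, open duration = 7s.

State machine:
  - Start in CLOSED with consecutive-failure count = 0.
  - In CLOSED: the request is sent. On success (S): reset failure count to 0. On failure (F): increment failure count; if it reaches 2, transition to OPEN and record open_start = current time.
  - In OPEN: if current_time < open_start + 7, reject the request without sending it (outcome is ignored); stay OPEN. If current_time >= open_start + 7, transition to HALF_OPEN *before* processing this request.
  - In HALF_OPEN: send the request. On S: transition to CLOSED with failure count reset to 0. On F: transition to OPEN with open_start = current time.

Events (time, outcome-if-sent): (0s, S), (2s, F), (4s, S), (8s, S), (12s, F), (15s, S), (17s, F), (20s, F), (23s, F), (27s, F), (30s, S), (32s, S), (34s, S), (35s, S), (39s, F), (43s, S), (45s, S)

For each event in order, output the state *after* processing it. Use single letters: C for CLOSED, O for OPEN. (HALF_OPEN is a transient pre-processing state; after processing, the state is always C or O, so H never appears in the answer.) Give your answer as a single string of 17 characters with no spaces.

State after each event:
  event#1 t=0s outcome=S: state=CLOSED
  event#2 t=2s outcome=F: state=CLOSED
  event#3 t=4s outcome=S: state=CLOSED
  event#4 t=8s outcome=S: state=CLOSED
  event#5 t=12s outcome=F: state=CLOSED
  event#6 t=15s outcome=S: state=CLOSED
  event#7 t=17s outcome=F: state=CLOSED
  event#8 t=20s outcome=F: state=OPEN
  event#9 t=23s outcome=F: state=OPEN
  event#10 t=27s outcome=F: state=OPEN
  event#11 t=30s outcome=S: state=OPEN
  event#12 t=32s outcome=S: state=OPEN
  event#13 t=34s outcome=S: state=CLOSED
  event#14 t=35s outcome=S: state=CLOSED
  event#15 t=39s outcome=F: state=CLOSED
  event#16 t=43s outcome=S: state=CLOSED
  event#17 t=45s outcome=S: state=CLOSED

Answer: CCCCCCCOOOOOCCCCC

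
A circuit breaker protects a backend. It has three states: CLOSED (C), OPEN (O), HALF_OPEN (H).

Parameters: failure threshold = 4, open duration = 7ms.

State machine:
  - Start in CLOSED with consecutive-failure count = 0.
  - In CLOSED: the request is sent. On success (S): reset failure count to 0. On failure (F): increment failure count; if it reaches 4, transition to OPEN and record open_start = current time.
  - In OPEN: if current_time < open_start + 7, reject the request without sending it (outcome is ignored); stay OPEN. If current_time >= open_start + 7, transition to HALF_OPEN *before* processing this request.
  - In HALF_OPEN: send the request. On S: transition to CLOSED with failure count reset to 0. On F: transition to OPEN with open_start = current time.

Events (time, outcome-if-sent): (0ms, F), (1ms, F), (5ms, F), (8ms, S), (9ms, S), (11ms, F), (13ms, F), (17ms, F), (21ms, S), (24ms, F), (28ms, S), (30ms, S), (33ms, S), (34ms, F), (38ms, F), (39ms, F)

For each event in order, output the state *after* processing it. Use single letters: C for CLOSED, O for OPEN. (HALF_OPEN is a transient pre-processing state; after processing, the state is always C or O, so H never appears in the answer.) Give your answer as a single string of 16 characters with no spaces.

Answer: CCCCCCCCCCCCCCCC

Derivation:
State after each event:
  event#1 t=0ms outcome=F: state=CLOSED
  event#2 t=1ms outcome=F: state=CLOSED
  event#3 t=5ms outcome=F: state=CLOSED
  event#4 t=8ms outcome=S: state=CLOSED
  event#5 t=9ms outcome=S: state=CLOSED
  event#6 t=11ms outcome=F: state=CLOSED
  event#7 t=13ms outcome=F: state=CLOSED
  event#8 t=17ms outcome=F: state=CLOSED
  event#9 t=21ms outcome=S: state=CLOSED
  event#10 t=24ms outcome=F: state=CLOSED
  event#11 t=28ms outcome=S: state=CLOSED
  event#12 t=30ms outcome=S: state=CLOSED
  event#13 t=33ms outcome=S: state=CLOSED
  event#14 t=34ms outcome=F: state=CLOSED
  event#15 t=38ms outcome=F: state=CLOSED
  event#16 t=39ms outcome=F: state=CLOSED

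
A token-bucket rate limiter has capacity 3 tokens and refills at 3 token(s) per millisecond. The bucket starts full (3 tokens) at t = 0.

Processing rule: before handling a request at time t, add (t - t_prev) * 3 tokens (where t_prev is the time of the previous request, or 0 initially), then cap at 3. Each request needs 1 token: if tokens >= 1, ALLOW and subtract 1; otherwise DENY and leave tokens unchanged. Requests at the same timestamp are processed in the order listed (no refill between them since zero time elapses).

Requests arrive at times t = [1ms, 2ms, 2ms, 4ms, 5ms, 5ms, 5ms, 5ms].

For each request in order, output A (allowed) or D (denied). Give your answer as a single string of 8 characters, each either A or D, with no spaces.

Simulating step by step:
  req#1 t=1ms: ALLOW
  req#2 t=2ms: ALLOW
  req#3 t=2ms: ALLOW
  req#4 t=4ms: ALLOW
  req#5 t=5ms: ALLOW
  req#6 t=5ms: ALLOW
  req#7 t=5ms: ALLOW
  req#8 t=5ms: DENY

Answer: AAAAAAAD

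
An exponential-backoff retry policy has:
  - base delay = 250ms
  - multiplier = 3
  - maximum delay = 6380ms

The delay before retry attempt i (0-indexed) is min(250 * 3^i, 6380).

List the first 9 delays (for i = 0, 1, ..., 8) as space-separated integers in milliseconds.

Computing each delay:
  i=0: min(250*3^0, 6380) = 250
  i=1: min(250*3^1, 6380) = 750
  i=2: min(250*3^2, 6380) = 2250
  i=3: min(250*3^3, 6380) = 6380
  i=4: min(250*3^4, 6380) = 6380
  i=5: min(250*3^5, 6380) = 6380
  i=6: min(250*3^6, 6380) = 6380
  i=7: min(250*3^7, 6380) = 6380
  i=8: min(250*3^8, 6380) = 6380

Answer: 250 750 2250 6380 6380 6380 6380 6380 6380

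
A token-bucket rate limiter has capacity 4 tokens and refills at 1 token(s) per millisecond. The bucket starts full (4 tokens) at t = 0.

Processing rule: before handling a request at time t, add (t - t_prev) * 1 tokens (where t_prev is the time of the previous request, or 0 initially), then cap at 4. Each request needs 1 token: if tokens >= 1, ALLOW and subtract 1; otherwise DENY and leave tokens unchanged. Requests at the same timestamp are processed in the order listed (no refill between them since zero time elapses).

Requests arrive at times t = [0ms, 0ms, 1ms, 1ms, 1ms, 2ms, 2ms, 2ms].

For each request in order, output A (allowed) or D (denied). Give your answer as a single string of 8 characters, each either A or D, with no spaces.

Simulating step by step:
  req#1 t=0ms: ALLOW
  req#2 t=0ms: ALLOW
  req#3 t=1ms: ALLOW
  req#4 t=1ms: ALLOW
  req#5 t=1ms: ALLOW
  req#6 t=2ms: ALLOW
  req#7 t=2ms: DENY
  req#8 t=2ms: DENY

Answer: AAAAAADD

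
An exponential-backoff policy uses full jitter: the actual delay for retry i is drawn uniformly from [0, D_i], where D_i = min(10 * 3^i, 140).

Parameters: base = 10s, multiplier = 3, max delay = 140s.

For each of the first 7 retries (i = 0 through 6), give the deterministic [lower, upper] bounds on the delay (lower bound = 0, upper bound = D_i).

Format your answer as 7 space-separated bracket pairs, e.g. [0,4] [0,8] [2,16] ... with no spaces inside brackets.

Computing bounds per retry:
  i=0: D_i=min(10*3^0,140)=10, bounds=[0,10]
  i=1: D_i=min(10*3^1,140)=30, bounds=[0,30]
  i=2: D_i=min(10*3^2,140)=90, bounds=[0,90]
  i=3: D_i=min(10*3^3,140)=140, bounds=[0,140]
  i=4: D_i=min(10*3^4,140)=140, bounds=[0,140]
  i=5: D_i=min(10*3^5,140)=140, bounds=[0,140]
  i=6: D_i=min(10*3^6,140)=140, bounds=[0,140]

Answer: [0,10] [0,30] [0,90] [0,140] [0,140] [0,140] [0,140]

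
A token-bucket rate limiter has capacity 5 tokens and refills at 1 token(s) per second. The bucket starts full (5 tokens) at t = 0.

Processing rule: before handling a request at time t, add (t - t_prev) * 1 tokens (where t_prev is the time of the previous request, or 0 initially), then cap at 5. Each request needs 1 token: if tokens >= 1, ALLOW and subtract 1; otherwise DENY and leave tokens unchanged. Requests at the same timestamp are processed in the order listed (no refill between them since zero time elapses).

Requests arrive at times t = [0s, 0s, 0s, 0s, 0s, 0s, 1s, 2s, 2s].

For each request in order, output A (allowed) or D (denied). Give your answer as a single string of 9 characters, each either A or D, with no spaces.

Simulating step by step:
  req#1 t=0s: ALLOW
  req#2 t=0s: ALLOW
  req#3 t=0s: ALLOW
  req#4 t=0s: ALLOW
  req#5 t=0s: ALLOW
  req#6 t=0s: DENY
  req#7 t=1s: ALLOW
  req#8 t=2s: ALLOW
  req#9 t=2s: DENY

Answer: AAAAADAAD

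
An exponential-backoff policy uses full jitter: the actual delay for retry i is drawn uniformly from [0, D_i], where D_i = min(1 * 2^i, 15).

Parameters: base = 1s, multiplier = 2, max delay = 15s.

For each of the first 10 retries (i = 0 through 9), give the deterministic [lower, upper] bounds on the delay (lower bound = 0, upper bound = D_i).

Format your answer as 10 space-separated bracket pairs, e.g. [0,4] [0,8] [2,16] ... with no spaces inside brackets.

Answer: [0,1] [0,2] [0,4] [0,8] [0,15] [0,15] [0,15] [0,15] [0,15] [0,15]

Derivation:
Computing bounds per retry:
  i=0: D_i=min(1*2^0,15)=1, bounds=[0,1]
  i=1: D_i=min(1*2^1,15)=2, bounds=[0,2]
  i=2: D_i=min(1*2^2,15)=4, bounds=[0,4]
  i=3: D_i=min(1*2^3,15)=8, bounds=[0,8]
  i=4: D_i=min(1*2^4,15)=15, bounds=[0,15]
  i=5: D_i=min(1*2^5,15)=15, bounds=[0,15]
  i=6: D_i=min(1*2^6,15)=15, bounds=[0,15]
  i=7: D_i=min(1*2^7,15)=15, bounds=[0,15]
  i=8: D_i=min(1*2^8,15)=15, bounds=[0,15]
  i=9: D_i=min(1*2^9,15)=15, bounds=[0,15]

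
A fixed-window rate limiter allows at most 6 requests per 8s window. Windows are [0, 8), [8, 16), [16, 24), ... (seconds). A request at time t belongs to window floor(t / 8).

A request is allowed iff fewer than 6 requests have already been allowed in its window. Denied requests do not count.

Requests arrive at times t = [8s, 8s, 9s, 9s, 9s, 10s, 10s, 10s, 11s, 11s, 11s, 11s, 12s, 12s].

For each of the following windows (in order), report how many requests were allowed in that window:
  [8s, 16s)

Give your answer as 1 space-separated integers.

Answer: 6

Derivation:
Processing requests:
  req#1 t=8s (window 1): ALLOW
  req#2 t=8s (window 1): ALLOW
  req#3 t=9s (window 1): ALLOW
  req#4 t=9s (window 1): ALLOW
  req#5 t=9s (window 1): ALLOW
  req#6 t=10s (window 1): ALLOW
  req#7 t=10s (window 1): DENY
  req#8 t=10s (window 1): DENY
  req#9 t=11s (window 1): DENY
  req#10 t=11s (window 1): DENY
  req#11 t=11s (window 1): DENY
  req#12 t=11s (window 1): DENY
  req#13 t=12s (window 1): DENY
  req#14 t=12s (window 1): DENY

Allowed counts by window: 6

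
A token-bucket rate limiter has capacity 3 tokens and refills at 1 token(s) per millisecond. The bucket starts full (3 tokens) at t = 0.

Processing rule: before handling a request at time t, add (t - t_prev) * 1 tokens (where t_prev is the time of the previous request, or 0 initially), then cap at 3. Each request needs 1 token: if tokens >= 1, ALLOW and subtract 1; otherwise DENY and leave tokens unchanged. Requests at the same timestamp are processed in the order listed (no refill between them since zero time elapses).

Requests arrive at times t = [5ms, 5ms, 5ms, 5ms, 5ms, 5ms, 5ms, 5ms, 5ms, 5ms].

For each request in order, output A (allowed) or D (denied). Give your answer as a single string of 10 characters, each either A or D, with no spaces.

Simulating step by step:
  req#1 t=5ms: ALLOW
  req#2 t=5ms: ALLOW
  req#3 t=5ms: ALLOW
  req#4 t=5ms: DENY
  req#5 t=5ms: DENY
  req#6 t=5ms: DENY
  req#7 t=5ms: DENY
  req#8 t=5ms: DENY
  req#9 t=5ms: DENY
  req#10 t=5ms: DENY

Answer: AAADDDDDDD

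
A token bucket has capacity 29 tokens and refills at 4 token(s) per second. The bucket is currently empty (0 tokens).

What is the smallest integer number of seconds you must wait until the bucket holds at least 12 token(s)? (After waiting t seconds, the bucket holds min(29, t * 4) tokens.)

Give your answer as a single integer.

Need t * 4 >= 12, so t >= 12/4.
Smallest integer t = ceil(12/4) = 3.

Answer: 3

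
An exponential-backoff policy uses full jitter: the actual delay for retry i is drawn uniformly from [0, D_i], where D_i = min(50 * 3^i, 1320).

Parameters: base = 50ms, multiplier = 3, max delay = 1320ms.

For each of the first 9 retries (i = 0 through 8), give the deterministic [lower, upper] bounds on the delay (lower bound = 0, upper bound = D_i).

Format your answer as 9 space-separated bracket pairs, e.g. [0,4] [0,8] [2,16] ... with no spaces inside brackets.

Computing bounds per retry:
  i=0: D_i=min(50*3^0,1320)=50, bounds=[0,50]
  i=1: D_i=min(50*3^1,1320)=150, bounds=[0,150]
  i=2: D_i=min(50*3^2,1320)=450, bounds=[0,450]
  i=3: D_i=min(50*3^3,1320)=1320, bounds=[0,1320]
  i=4: D_i=min(50*3^4,1320)=1320, bounds=[0,1320]
  i=5: D_i=min(50*3^5,1320)=1320, bounds=[0,1320]
  i=6: D_i=min(50*3^6,1320)=1320, bounds=[0,1320]
  i=7: D_i=min(50*3^7,1320)=1320, bounds=[0,1320]
  i=8: D_i=min(50*3^8,1320)=1320, bounds=[0,1320]

Answer: [0,50] [0,150] [0,450] [0,1320] [0,1320] [0,1320] [0,1320] [0,1320] [0,1320]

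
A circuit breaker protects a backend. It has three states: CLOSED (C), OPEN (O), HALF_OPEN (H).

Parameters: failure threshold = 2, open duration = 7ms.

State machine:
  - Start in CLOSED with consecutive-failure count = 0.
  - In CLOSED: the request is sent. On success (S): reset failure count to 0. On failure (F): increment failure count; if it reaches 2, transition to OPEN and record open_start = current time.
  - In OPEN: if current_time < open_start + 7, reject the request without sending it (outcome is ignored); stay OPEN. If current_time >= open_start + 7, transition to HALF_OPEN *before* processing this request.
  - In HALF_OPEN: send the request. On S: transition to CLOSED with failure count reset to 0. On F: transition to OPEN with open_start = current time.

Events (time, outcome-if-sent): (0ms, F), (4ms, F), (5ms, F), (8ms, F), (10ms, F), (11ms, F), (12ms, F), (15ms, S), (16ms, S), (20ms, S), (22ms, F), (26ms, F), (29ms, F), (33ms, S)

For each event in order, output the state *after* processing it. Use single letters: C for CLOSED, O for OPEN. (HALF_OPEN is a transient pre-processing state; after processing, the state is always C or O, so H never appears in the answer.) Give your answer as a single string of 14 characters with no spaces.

Answer: COOOOOOOOCCOOC

Derivation:
State after each event:
  event#1 t=0ms outcome=F: state=CLOSED
  event#2 t=4ms outcome=F: state=OPEN
  event#3 t=5ms outcome=F: state=OPEN
  event#4 t=8ms outcome=F: state=OPEN
  event#5 t=10ms outcome=F: state=OPEN
  event#6 t=11ms outcome=F: state=OPEN
  event#7 t=12ms outcome=F: state=OPEN
  event#8 t=15ms outcome=S: state=OPEN
  event#9 t=16ms outcome=S: state=OPEN
  event#10 t=20ms outcome=S: state=CLOSED
  event#11 t=22ms outcome=F: state=CLOSED
  event#12 t=26ms outcome=F: state=OPEN
  event#13 t=29ms outcome=F: state=OPEN
  event#14 t=33ms outcome=S: state=CLOSED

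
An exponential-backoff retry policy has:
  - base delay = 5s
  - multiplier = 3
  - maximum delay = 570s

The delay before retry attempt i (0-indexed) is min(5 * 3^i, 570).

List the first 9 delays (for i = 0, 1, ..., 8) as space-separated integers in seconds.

Computing each delay:
  i=0: min(5*3^0, 570) = 5
  i=1: min(5*3^1, 570) = 15
  i=2: min(5*3^2, 570) = 45
  i=3: min(5*3^3, 570) = 135
  i=4: min(5*3^4, 570) = 405
  i=5: min(5*3^5, 570) = 570
  i=6: min(5*3^6, 570) = 570
  i=7: min(5*3^7, 570) = 570
  i=8: min(5*3^8, 570) = 570

Answer: 5 15 45 135 405 570 570 570 570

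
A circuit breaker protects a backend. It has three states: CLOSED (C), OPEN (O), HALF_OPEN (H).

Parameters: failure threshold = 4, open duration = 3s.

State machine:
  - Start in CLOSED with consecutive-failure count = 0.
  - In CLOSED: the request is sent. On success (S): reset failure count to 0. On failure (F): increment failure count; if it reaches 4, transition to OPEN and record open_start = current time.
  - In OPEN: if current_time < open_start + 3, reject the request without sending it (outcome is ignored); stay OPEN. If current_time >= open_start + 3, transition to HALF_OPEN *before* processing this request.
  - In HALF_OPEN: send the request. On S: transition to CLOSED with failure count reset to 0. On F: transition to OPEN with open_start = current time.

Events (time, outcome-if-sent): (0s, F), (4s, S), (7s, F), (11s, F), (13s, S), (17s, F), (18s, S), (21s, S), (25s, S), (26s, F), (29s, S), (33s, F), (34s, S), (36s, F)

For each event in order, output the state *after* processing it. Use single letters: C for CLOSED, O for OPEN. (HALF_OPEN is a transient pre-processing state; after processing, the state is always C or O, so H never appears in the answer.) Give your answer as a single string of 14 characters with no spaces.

Answer: CCCCCCCCCCCCCC

Derivation:
State after each event:
  event#1 t=0s outcome=F: state=CLOSED
  event#2 t=4s outcome=S: state=CLOSED
  event#3 t=7s outcome=F: state=CLOSED
  event#4 t=11s outcome=F: state=CLOSED
  event#5 t=13s outcome=S: state=CLOSED
  event#6 t=17s outcome=F: state=CLOSED
  event#7 t=18s outcome=S: state=CLOSED
  event#8 t=21s outcome=S: state=CLOSED
  event#9 t=25s outcome=S: state=CLOSED
  event#10 t=26s outcome=F: state=CLOSED
  event#11 t=29s outcome=S: state=CLOSED
  event#12 t=33s outcome=F: state=CLOSED
  event#13 t=34s outcome=S: state=CLOSED
  event#14 t=36s outcome=F: state=CLOSED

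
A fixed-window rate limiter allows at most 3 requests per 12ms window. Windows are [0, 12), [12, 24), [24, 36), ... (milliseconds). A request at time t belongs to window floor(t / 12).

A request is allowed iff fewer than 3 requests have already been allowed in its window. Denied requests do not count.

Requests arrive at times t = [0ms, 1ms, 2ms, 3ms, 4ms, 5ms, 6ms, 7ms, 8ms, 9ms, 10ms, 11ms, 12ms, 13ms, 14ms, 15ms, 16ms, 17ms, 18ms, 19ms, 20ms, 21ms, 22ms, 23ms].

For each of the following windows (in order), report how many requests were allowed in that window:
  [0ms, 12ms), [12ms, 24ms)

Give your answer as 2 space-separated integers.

Answer: 3 3

Derivation:
Processing requests:
  req#1 t=0ms (window 0): ALLOW
  req#2 t=1ms (window 0): ALLOW
  req#3 t=2ms (window 0): ALLOW
  req#4 t=3ms (window 0): DENY
  req#5 t=4ms (window 0): DENY
  req#6 t=5ms (window 0): DENY
  req#7 t=6ms (window 0): DENY
  req#8 t=7ms (window 0): DENY
  req#9 t=8ms (window 0): DENY
  req#10 t=9ms (window 0): DENY
  req#11 t=10ms (window 0): DENY
  req#12 t=11ms (window 0): DENY
  req#13 t=12ms (window 1): ALLOW
  req#14 t=13ms (window 1): ALLOW
  req#15 t=14ms (window 1): ALLOW
  req#16 t=15ms (window 1): DENY
  req#17 t=16ms (window 1): DENY
  req#18 t=17ms (window 1): DENY
  req#19 t=18ms (window 1): DENY
  req#20 t=19ms (window 1): DENY
  req#21 t=20ms (window 1): DENY
  req#22 t=21ms (window 1): DENY
  req#23 t=22ms (window 1): DENY
  req#24 t=23ms (window 1): DENY

Allowed counts by window: 3 3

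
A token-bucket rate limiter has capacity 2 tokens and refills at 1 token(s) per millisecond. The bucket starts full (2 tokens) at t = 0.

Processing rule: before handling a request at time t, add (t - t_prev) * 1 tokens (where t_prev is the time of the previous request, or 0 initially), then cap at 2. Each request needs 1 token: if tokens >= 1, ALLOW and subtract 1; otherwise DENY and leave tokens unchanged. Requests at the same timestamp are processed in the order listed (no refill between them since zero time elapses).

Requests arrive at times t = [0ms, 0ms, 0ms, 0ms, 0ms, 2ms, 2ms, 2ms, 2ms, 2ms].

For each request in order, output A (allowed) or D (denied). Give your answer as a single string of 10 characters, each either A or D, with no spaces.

Simulating step by step:
  req#1 t=0ms: ALLOW
  req#2 t=0ms: ALLOW
  req#3 t=0ms: DENY
  req#4 t=0ms: DENY
  req#5 t=0ms: DENY
  req#6 t=2ms: ALLOW
  req#7 t=2ms: ALLOW
  req#8 t=2ms: DENY
  req#9 t=2ms: DENY
  req#10 t=2ms: DENY

Answer: AADDDAADDD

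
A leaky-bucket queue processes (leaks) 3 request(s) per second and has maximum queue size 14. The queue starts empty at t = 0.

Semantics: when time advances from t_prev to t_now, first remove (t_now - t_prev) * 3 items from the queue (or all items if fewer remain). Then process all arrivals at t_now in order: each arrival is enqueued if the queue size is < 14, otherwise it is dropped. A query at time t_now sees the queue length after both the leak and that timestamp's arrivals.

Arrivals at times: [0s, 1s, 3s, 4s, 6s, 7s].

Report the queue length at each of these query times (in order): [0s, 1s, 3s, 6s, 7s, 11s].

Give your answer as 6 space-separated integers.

Queue lengths at query times:
  query t=0s: backlog = 1
  query t=1s: backlog = 1
  query t=3s: backlog = 1
  query t=6s: backlog = 1
  query t=7s: backlog = 1
  query t=11s: backlog = 0

Answer: 1 1 1 1 1 0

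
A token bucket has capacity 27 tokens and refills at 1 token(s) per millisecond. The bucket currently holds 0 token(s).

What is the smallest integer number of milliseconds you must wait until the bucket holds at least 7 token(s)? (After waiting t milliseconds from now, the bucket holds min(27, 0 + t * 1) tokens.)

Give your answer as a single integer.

Need 0 + t * 1 >= 7, so t >= 7/1.
Smallest integer t = ceil(7/1) = 7.

Answer: 7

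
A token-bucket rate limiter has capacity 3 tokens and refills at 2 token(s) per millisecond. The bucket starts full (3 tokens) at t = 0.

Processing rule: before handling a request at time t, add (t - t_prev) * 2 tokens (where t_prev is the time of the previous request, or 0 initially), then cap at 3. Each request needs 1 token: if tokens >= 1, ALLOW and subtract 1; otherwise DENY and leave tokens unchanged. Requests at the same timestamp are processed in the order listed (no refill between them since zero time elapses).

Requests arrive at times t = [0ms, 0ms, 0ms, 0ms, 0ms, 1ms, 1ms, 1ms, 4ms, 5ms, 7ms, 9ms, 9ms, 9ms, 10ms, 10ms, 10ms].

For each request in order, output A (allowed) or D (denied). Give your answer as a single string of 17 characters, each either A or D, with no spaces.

Answer: AAADDAADAAAAAAAAD

Derivation:
Simulating step by step:
  req#1 t=0ms: ALLOW
  req#2 t=0ms: ALLOW
  req#3 t=0ms: ALLOW
  req#4 t=0ms: DENY
  req#5 t=0ms: DENY
  req#6 t=1ms: ALLOW
  req#7 t=1ms: ALLOW
  req#8 t=1ms: DENY
  req#9 t=4ms: ALLOW
  req#10 t=5ms: ALLOW
  req#11 t=7ms: ALLOW
  req#12 t=9ms: ALLOW
  req#13 t=9ms: ALLOW
  req#14 t=9ms: ALLOW
  req#15 t=10ms: ALLOW
  req#16 t=10ms: ALLOW
  req#17 t=10ms: DENY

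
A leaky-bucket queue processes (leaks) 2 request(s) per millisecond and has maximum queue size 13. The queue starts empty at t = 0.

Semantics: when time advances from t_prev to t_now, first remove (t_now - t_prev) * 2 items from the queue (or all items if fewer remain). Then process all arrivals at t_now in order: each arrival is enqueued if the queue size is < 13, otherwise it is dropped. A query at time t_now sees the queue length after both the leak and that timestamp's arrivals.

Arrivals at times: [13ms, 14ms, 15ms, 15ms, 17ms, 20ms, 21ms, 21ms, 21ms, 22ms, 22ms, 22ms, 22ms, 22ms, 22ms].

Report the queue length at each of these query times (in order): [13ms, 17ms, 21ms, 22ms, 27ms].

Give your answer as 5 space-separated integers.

Queue lengths at query times:
  query t=13ms: backlog = 1
  query t=17ms: backlog = 1
  query t=21ms: backlog = 3
  query t=22ms: backlog = 7
  query t=27ms: backlog = 0

Answer: 1 1 3 7 0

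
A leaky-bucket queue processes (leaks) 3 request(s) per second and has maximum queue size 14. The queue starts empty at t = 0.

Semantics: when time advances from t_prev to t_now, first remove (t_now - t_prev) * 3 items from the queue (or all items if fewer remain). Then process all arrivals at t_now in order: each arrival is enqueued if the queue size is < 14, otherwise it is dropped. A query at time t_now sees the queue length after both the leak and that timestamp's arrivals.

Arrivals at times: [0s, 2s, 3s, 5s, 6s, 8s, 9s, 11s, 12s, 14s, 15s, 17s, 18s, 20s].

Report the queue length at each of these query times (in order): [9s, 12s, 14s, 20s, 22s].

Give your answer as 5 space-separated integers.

Queue lengths at query times:
  query t=9s: backlog = 1
  query t=12s: backlog = 1
  query t=14s: backlog = 1
  query t=20s: backlog = 1
  query t=22s: backlog = 0

Answer: 1 1 1 1 0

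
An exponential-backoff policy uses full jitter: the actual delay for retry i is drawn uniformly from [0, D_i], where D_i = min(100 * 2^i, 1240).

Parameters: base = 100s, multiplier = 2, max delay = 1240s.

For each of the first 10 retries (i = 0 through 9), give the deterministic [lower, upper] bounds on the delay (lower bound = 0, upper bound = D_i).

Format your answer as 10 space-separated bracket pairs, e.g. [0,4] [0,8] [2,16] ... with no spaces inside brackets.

Answer: [0,100] [0,200] [0,400] [0,800] [0,1240] [0,1240] [0,1240] [0,1240] [0,1240] [0,1240]

Derivation:
Computing bounds per retry:
  i=0: D_i=min(100*2^0,1240)=100, bounds=[0,100]
  i=1: D_i=min(100*2^1,1240)=200, bounds=[0,200]
  i=2: D_i=min(100*2^2,1240)=400, bounds=[0,400]
  i=3: D_i=min(100*2^3,1240)=800, bounds=[0,800]
  i=4: D_i=min(100*2^4,1240)=1240, bounds=[0,1240]
  i=5: D_i=min(100*2^5,1240)=1240, bounds=[0,1240]
  i=6: D_i=min(100*2^6,1240)=1240, bounds=[0,1240]
  i=7: D_i=min(100*2^7,1240)=1240, bounds=[0,1240]
  i=8: D_i=min(100*2^8,1240)=1240, bounds=[0,1240]
  i=9: D_i=min(100*2^9,1240)=1240, bounds=[0,1240]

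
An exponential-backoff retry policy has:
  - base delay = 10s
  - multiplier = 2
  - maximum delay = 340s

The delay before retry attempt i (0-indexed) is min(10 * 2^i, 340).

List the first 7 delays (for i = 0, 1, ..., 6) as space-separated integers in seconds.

Computing each delay:
  i=0: min(10*2^0, 340) = 10
  i=1: min(10*2^1, 340) = 20
  i=2: min(10*2^2, 340) = 40
  i=3: min(10*2^3, 340) = 80
  i=4: min(10*2^4, 340) = 160
  i=5: min(10*2^5, 340) = 320
  i=6: min(10*2^6, 340) = 340

Answer: 10 20 40 80 160 320 340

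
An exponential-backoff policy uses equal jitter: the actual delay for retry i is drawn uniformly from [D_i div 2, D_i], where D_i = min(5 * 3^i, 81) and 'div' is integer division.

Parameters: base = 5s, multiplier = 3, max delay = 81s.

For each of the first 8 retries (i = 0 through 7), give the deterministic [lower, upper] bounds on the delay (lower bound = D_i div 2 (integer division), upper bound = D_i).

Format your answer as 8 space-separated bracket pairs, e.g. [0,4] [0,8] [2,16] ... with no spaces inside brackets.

Computing bounds per retry:
  i=0: D_i=min(5*3^0,81)=5, bounds=[2,5]
  i=1: D_i=min(5*3^1,81)=15, bounds=[7,15]
  i=2: D_i=min(5*3^2,81)=45, bounds=[22,45]
  i=3: D_i=min(5*3^3,81)=81, bounds=[40,81]
  i=4: D_i=min(5*3^4,81)=81, bounds=[40,81]
  i=5: D_i=min(5*3^5,81)=81, bounds=[40,81]
  i=6: D_i=min(5*3^6,81)=81, bounds=[40,81]
  i=7: D_i=min(5*3^7,81)=81, bounds=[40,81]

Answer: [2,5] [7,15] [22,45] [40,81] [40,81] [40,81] [40,81] [40,81]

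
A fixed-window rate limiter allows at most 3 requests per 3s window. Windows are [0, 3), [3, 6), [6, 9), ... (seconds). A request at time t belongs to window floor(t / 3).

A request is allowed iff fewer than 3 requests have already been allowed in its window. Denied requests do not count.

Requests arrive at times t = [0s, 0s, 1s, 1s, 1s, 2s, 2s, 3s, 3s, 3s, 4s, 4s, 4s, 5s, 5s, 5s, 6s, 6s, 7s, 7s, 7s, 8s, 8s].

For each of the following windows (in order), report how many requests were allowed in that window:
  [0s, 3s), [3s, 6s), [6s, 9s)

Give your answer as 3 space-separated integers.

Answer: 3 3 3

Derivation:
Processing requests:
  req#1 t=0s (window 0): ALLOW
  req#2 t=0s (window 0): ALLOW
  req#3 t=1s (window 0): ALLOW
  req#4 t=1s (window 0): DENY
  req#5 t=1s (window 0): DENY
  req#6 t=2s (window 0): DENY
  req#7 t=2s (window 0): DENY
  req#8 t=3s (window 1): ALLOW
  req#9 t=3s (window 1): ALLOW
  req#10 t=3s (window 1): ALLOW
  req#11 t=4s (window 1): DENY
  req#12 t=4s (window 1): DENY
  req#13 t=4s (window 1): DENY
  req#14 t=5s (window 1): DENY
  req#15 t=5s (window 1): DENY
  req#16 t=5s (window 1): DENY
  req#17 t=6s (window 2): ALLOW
  req#18 t=6s (window 2): ALLOW
  req#19 t=7s (window 2): ALLOW
  req#20 t=7s (window 2): DENY
  req#21 t=7s (window 2): DENY
  req#22 t=8s (window 2): DENY
  req#23 t=8s (window 2): DENY

Allowed counts by window: 3 3 3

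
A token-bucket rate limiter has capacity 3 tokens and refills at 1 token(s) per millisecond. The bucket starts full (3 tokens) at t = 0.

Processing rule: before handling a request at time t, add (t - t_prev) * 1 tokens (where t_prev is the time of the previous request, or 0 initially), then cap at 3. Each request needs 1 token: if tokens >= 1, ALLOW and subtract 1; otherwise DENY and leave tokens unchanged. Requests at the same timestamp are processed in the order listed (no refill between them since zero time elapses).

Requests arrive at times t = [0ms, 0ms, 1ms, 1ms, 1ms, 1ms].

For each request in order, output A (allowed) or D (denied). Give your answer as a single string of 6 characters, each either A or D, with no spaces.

Simulating step by step:
  req#1 t=0ms: ALLOW
  req#2 t=0ms: ALLOW
  req#3 t=1ms: ALLOW
  req#4 t=1ms: ALLOW
  req#5 t=1ms: DENY
  req#6 t=1ms: DENY

Answer: AAAADD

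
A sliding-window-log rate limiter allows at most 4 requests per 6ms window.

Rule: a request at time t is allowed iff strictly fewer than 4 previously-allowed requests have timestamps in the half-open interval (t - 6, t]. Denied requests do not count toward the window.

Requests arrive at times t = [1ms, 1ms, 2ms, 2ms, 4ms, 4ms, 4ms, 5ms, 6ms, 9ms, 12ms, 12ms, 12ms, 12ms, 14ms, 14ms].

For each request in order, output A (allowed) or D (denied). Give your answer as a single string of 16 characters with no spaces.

Answer: AAAADDDDDAAAADDD

Derivation:
Tracking allowed requests in the window:
  req#1 t=1ms: ALLOW
  req#2 t=1ms: ALLOW
  req#3 t=2ms: ALLOW
  req#4 t=2ms: ALLOW
  req#5 t=4ms: DENY
  req#6 t=4ms: DENY
  req#7 t=4ms: DENY
  req#8 t=5ms: DENY
  req#9 t=6ms: DENY
  req#10 t=9ms: ALLOW
  req#11 t=12ms: ALLOW
  req#12 t=12ms: ALLOW
  req#13 t=12ms: ALLOW
  req#14 t=12ms: DENY
  req#15 t=14ms: DENY
  req#16 t=14ms: DENY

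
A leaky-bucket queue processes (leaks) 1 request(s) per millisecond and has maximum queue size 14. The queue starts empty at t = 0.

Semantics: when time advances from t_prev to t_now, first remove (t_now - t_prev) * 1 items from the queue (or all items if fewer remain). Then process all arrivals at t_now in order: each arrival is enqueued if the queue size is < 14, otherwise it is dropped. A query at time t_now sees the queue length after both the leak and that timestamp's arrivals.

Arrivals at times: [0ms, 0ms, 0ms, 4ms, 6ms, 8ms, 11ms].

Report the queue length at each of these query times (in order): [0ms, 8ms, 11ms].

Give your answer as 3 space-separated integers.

Answer: 3 1 1

Derivation:
Queue lengths at query times:
  query t=0ms: backlog = 3
  query t=8ms: backlog = 1
  query t=11ms: backlog = 1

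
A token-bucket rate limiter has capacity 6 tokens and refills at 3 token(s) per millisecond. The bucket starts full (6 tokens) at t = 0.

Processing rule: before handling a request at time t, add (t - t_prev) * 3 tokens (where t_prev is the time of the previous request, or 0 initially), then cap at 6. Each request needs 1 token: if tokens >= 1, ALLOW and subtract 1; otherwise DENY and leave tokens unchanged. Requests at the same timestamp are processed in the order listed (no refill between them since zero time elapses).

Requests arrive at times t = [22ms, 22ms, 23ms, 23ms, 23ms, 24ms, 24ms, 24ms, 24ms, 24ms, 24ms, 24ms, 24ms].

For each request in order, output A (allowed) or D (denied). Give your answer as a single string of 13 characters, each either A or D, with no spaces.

Answer: AAAAAAAAAAADD

Derivation:
Simulating step by step:
  req#1 t=22ms: ALLOW
  req#2 t=22ms: ALLOW
  req#3 t=23ms: ALLOW
  req#4 t=23ms: ALLOW
  req#5 t=23ms: ALLOW
  req#6 t=24ms: ALLOW
  req#7 t=24ms: ALLOW
  req#8 t=24ms: ALLOW
  req#9 t=24ms: ALLOW
  req#10 t=24ms: ALLOW
  req#11 t=24ms: ALLOW
  req#12 t=24ms: DENY
  req#13 t=24ms: DENY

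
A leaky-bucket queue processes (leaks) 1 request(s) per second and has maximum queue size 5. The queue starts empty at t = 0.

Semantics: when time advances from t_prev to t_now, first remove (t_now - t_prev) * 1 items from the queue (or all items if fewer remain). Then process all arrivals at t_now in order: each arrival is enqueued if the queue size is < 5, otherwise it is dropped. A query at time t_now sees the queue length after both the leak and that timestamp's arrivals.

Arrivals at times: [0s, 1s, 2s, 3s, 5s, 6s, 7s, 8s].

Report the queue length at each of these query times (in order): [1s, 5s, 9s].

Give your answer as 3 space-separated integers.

Queue lengths at query times:
  query t=1s: backlog = 1
  query t=5s: backlog = 1
  query t=9s: backlog = 0

Answer: 1 1 0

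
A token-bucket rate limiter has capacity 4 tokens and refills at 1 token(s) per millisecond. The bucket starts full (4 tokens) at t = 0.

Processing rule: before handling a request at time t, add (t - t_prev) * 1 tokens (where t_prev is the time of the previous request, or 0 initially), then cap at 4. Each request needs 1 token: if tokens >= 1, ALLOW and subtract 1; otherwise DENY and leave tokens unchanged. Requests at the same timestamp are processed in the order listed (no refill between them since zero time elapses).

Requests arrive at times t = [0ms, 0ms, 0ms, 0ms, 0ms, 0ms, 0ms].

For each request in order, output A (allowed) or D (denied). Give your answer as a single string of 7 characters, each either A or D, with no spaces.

Simulating step by step:
  req#1 t=0ms: ALLOW
  req#2 t=0ms: ALLOW
  req#3 t=0ms: ALLOW
  req#4 t=0ms: ALLOW
  req#5 t=0ms: DENY
  req#6 t=0ms: DENY
  req#7 t=0ms: DENY

Answer: AAAADDD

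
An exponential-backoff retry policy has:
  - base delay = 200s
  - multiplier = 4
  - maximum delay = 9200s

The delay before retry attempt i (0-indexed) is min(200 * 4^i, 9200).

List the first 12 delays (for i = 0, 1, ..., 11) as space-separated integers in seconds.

Computing each delay:
  i=0: min(200*4^0, 9200) = 200
  i=1: min(200*4^1, 9200) = 800
  i=2: min(200*4^2, 9200) = 3200
  i=3: min(200*4^3, 9200) = 9200
  i=4: min(200*4^4, 9200) = 9200
  i=5: min(200*4^5, 9200) = 9200
  i=6: min(200*4^6, 9200) = 9200
  i=7: min(200*4^7, 9200) = 9200
  i=8: min(200*4^8, 9200) = 9200
  i=9: min(200*4^9, 9200) = 9200
  i=10: min(200*4^10, 9200) = 9200
  i=11: min(200*4^11, 9200) = 9200

Answer: 200 800 3200 9200 9200 9200 9200 9200 9200 9200 9200 9200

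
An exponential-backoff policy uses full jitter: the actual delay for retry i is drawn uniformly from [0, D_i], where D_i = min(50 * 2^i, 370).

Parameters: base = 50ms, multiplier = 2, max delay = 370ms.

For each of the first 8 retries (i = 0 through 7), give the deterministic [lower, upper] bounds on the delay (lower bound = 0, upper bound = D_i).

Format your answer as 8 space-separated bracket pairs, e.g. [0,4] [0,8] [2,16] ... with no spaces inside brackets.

Answer: [0,50] [0,100] [0,200] [0,370] [0,370] [0,370] [0,370] [0,370]

Derivation:
Computing bounds per retry:
  i=0: D_i=min(50*2^0,370)=50, bounds=[0,50]
  i=1: D_i=min(50*2^1,370)=100, bounds=[0,100]
  i=2: D_i=min(50*2^2,370)=200, bounds=[0,200]
  i=3: D_i=min(50*2^3,370)=370, bounds=[0,370]
  i=4: D_i=min(50*2^4,370)=370, bounds=[0,370]
  i=5: D_i=min(50*2^5,370)=370, bounds=[0,370]
  i=6: D_i=min(50*2^6,370)=370, bounds=[0,370]
  i=7: D_i=min(50*2^7,370)=370, bounds=[0,370]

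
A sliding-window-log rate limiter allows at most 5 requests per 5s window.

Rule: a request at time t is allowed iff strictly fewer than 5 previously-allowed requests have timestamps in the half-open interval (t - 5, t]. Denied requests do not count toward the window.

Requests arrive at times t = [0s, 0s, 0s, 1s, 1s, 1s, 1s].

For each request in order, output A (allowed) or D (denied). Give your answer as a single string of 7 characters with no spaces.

Answer: AAAAADD

Derivation:
Tracking allowed requests in the window:
  req#1 t=0s: ALLOW
  req#2 t=0s: ALLOW
  req#3 t=0s: ALLOW
  req#4 t=1s: ALLOW
  req#5 t=1s: ALLOW
  req#6 t=1s: DENY
  req#7 t=1s: DENY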